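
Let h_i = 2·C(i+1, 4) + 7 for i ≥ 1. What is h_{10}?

667

C(11, 4) = 330, so h_{10} = 667.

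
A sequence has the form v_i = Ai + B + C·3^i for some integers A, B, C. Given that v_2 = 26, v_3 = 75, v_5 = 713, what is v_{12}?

Write the equations: 2A + B + 9C = 26; 3A + B + 27C = 75; 5A + B + 243C = 713.
Subtracting the first from the second: A + 18C = 49.
Subtracting the second from the third: 2A + 216C = 638.
Solving: C = 3, A = -5, then B = 9.
Therefore v_{12} = -60 + 9 + 3·531441 = 1594272.

1594272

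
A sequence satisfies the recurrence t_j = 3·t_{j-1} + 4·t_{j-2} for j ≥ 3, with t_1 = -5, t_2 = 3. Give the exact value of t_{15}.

Iterate the recurrence:
t_3 = -11;  t_4 = -21;  t_5 = -107;  …;  t_{12} = -1677717;  t_{13} = -6710891;  t_{14} = -26843541;  t_{15} = -107374187.
(Characteristic roots are 4 and -1.)

-107374187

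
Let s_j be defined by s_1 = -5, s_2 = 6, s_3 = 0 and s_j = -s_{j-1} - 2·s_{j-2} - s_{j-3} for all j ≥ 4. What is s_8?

-19

Compute successive terms:
s_4 = -7; s_5 = 1; s_6 = 13; s_7 = -8; s_8 = -19.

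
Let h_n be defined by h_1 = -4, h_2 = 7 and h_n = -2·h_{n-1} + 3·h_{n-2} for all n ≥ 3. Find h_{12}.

487153

Compute successive terms:
h_3 = -26; h_4 = 73; h_5 = -224; h_6 = 667; h_7 = -2006; h_8 = 6013; h_9 = -18044; h_{10} = 54127; h_{11} = -162386; h_{12} = 487153.
(Characteristic roots are 1 and -3.)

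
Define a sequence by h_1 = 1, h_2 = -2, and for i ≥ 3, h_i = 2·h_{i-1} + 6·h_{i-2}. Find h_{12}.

Applying the relation repeatedly:
h_3 = 2  h_4 = -8  h_5 = -4  h_6 = -56  h_7 = -136  h_8 = -608  h_9 = -2032  h_{10} = -7712  h_{11} = -27616  h_{12} = -101504.

-101504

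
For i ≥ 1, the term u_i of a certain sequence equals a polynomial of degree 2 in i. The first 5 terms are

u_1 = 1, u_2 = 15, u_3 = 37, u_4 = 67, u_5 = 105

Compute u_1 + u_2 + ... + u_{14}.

4200

1st diffs: 14, 22, 30, 38.
2nd diffs: 8, 8, 8 (constant).
So u_i = 4i^2 + 2i - 5.
Continuing: …, 151, 205, 267, 337, …, u_{14} = 807.
Summing i = 1..14 (14 terms) gives 4200.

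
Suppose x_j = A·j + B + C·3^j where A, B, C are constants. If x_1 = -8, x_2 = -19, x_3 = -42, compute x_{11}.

Write the equations: A + B + 3C = -8; 2A + B + 9C = -19; 3A + B + 27C = -42.
Subtracting the first from the second: A + 6C = -11.
Subtracting the second from the third: A + 18C = -23.
Solving: C = -1, A = -5, then B = 0.
So x_j = -5·j + 0 + (-1)·3^j; at j=11 this is -177202.

-177202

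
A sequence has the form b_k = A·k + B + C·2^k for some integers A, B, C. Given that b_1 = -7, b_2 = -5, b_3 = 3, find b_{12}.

Plug in k = 1, 2, 3: A + B + 2C = -7; 2A + B + 4C = -5; 3A + B + 8C = 3.
Subtracting the first from the second: A + 2C = 2.
Subtracting the second from the third: A + 4C = 8.
Solving: C = 3, A = -4, then B = -9.
Therefore b_{12} = -48 + (-9) + 3·4096 = 12231.

12231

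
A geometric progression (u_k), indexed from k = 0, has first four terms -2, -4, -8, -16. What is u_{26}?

Common ratio r = 2.
u_k = (-2)·2^(k-0).
u_{26} = (-2)·2^26 = -134217728.

-134217728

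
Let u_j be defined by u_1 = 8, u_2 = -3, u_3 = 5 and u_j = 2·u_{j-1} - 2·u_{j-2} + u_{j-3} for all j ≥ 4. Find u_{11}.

35

Compute successive terms:
u_4 = 24, u_5 = 35, u_6 = 27, u_7 = 8, u_8 = -3, u_9 = 5, u_{10} = 24, u_{11} = 35.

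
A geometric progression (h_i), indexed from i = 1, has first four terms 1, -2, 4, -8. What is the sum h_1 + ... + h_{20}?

Common ratio r = -2.
h_i = 1·(-2)^(i-1).
S = 1·((-2)^20 - 1)/(-2 - 1) = 1·(1048576 - 1)/(-3) = -349525.

-349525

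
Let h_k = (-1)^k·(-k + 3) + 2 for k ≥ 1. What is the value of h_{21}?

(-1)^21 = -1; -k + 3 at k=21 is -18; so h_{21} = 20.

20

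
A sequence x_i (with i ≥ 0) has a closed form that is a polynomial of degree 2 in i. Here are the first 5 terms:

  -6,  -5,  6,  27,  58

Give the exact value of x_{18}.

1542

1st diffs: 1, 11, 21, 31.
2nd diffs: 10, 10, 10 (constant).
So x_i = 5i^2 - 4i - 6.
Evaluating at i = 18 gives x_{18} = 1542.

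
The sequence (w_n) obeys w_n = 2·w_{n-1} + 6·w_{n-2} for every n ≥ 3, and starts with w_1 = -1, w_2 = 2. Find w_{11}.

Applying the relation repeatedly:
w_3 = -2; w_4 = 8; w_5 = 4; w_6 = 56; w_7 = 136; w_8 = 608; w_9 = 2032; w_{10} = 7712; w_{11} = 27616.

27616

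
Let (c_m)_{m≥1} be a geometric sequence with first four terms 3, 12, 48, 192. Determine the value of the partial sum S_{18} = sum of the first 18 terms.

Common ratio r = 4.
c_m = 3·4^(m-1).
S = 3·(4^18 - 1)/(4 - 1) = 3·(68719476736 - 1)/(3) = 68719476735.

68719476735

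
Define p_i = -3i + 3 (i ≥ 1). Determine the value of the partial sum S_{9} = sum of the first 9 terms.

Over i = 1..9: Σi = 45.
Total = (-3)·45 + (3)·9 = -108.

-108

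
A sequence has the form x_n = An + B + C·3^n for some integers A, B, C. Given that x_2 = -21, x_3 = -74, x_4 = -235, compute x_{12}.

Write the equations: 2A + B + 9C = -21; 3A + B + 27C = -74; 4A + B + 81C = -235.
Subtracting the first from the second: A + 18C = -53.
Subtracting the second from the third: A + 54C = -161.
Solving: C = -3, A = 1, then B = 4.
Hence x_{12} = 1·12 + 4 + (-3)·531441 = -1594307.

-1594307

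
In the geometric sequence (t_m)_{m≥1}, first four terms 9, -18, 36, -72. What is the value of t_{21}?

9437184

Common ratio r = -2.
t_m = 9·(-2)^(m-1).
t_{21} = 9·(-2)^20 = 9437184.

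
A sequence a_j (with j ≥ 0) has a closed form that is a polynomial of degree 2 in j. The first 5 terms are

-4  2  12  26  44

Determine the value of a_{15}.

506

1st diffs: 6, 10, 14, 18.
2nd diffs: 4, 4, 4 (constant).
Newton forward-difference form: a_j = -4 + 6·C(j,1) + 4·C(j,2).
At j = 15: j = 15, so a_{15} = -4 + 90 + 420 = 506.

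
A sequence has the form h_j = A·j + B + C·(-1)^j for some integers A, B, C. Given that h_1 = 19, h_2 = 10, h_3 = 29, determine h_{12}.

60

Plug in j = 1, 2, 3: A + B - C = 19; 2A + B + C = 10; 3A + B - C = 29.
Subtracting the first from the second: A + 2C = -9.
Subtracting the second from the third: A - 2C = 19.
Solving: C = -7, A = 5, then B = 7.
Therefore h_{12} = 60 + 7 + (-7)·1 = 60.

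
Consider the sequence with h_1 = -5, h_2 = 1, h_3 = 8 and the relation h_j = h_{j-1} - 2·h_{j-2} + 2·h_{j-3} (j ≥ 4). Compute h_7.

Step forward from the initial values:
h_4 = -4;  h_5 = -18;  h_6 = 6;  h_7 = 34.

34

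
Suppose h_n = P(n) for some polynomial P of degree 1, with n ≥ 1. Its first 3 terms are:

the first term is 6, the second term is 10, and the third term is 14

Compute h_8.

34

1st diffs: 4, 4 (constant).
So h_n = 4n + 2.
Evaluating at n = 8 gives h_8 = 34.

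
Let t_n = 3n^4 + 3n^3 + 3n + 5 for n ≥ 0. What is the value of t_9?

t_9 = 3·9^4 + 3·9^3 + 3·9 + 5 = 21902.

21902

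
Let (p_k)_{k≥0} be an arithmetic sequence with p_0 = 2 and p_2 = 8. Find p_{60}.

182

Common difference d = (8 - 2) / (2 - 0) = 3.
p_k = 2 + (k - 0)·3.
p_{60} = 2 + 60·3 = 182.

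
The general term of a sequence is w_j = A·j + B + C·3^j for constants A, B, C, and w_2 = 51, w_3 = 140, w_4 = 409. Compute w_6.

3647

Write the equations: 2A + B + 9C = 51; 3A + B + 27C = 140; 4A + B + 81C = 409.
Subtracting the first from the second: A + 18C = 89.
Subtracting the second from the third: A + 54C = 269.
Solving: C = 5, A = -1, then B = 8.
Hence w_6 = -1·6 + 8 + 5·729 = 3647.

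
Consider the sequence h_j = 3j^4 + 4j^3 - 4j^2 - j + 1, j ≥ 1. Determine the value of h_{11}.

48753

h_{11} = 3·11^4 + 4·11^3 - 4·11^2 - 1·11 + 1 = 48753.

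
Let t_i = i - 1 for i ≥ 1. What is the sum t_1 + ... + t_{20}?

190

Over i = 1..20: Σi = 210.
Total = (1)·210 + (-1)·20 = 190.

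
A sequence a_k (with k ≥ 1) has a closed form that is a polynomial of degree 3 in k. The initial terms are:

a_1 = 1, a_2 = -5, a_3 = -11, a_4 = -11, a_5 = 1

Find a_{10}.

451

1st diffs: -6, -6, 0, 12.
2nd diffs: 0, 6, 12.
3rd diffs: 6, 6 (constant).
Newton forward-difference form: a_k = 1 + (-6)·C(k-1,1) + 6·C(k-1,3).
At k = 10: k-1 = 9, so a_{10} = 1 - 54 + 504 = 451.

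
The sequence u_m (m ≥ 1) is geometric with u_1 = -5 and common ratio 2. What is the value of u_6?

u_m = (-5)·2^(m-1).
u_6 = (-5)·2^5 = -160.

-160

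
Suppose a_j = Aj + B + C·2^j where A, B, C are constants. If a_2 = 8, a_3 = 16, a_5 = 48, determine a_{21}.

2097232

The three given values yield: 2A + B + 4C = 8; 3A + B + 8C = 16; 5A + B + 32C = 48.
Subtracting the first from the second: A + 4C = 8.
Subtracting the second from the third: 2A + 24C = 32.
Solving: C = 1, A = 4, then B = -4.
Therefore a_{21} = 84 + (-4) + 1·2097152 = 2097232.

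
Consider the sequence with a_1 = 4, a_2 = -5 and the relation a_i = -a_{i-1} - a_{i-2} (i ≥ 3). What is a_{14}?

-5

Step forward from the initial values:
a_3 = 1, a_4 = 4, a_5 = -5, …, a_{11} = -5, a_{12} = 1, a_{13} = 4, a_{14} = -5.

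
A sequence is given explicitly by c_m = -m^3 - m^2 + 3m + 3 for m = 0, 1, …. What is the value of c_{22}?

c_{22} = -1·22^3 - 1·22^2 + 3·22 + 3 = -11063.

-11063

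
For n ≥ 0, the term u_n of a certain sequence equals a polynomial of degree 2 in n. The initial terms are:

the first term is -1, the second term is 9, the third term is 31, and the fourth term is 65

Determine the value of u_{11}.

1st diffs: 10, 22, 34.
2nd diffs: 12, 12 (constant).
Newton forward-difference form: u_n = -1 + 10·C(n,1) + 12·C(n,2).
At n = 11: n = 11, so u_{11} = -1 + 110 + 660 = 769.

769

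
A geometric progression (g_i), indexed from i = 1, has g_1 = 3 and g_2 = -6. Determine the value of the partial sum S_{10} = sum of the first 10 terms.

-1023

Common ratio r = -2.
g_i = 3·(-2)^(i-1).
S = 3·((-2)^10 - 1)/(-2 - 1) = 3·(1024 - 1)/(-3) = -1023.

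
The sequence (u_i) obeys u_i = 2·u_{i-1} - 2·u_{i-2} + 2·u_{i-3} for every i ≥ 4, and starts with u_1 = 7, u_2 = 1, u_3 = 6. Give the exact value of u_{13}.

Compute successive terms:
u_4 = 24  u_5 = 38  u_6 = 40  u_7 = 52  u_8 = 100  u_9 = 176  u_{10} = 256  u_{11} = 360  u_{12} = 560  u_{13} = 912.

912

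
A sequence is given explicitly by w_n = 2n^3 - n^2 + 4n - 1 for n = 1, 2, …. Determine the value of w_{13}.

4276

w_{13} = 2·13^3 - 1·13^2 + 4·13 - 1 = 4276.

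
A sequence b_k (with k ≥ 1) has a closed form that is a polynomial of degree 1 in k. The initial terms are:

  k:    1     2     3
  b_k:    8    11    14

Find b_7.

26

1st diffs: 3, 3 (constant).
So b_k = 3k + 5.
Evaluating at k = 7 gives b_7 = 26.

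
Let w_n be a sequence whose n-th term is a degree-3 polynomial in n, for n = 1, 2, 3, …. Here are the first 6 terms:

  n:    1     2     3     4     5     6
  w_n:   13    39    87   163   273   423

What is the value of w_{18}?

1st diffs: 26, 48, 76, 110, 150.
2nd diffs: 22, 28, 34, 40.
3rd diffs: 6, 6, 6 (constant).
So w_n = n^3 + 5n^2 + 4n + 3.
Evaluating at n = 18 gives w_{18} = 7527.

7527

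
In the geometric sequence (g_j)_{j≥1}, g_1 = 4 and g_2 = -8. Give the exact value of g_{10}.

Common ratio r = -2.
g_j = 4·(-2)^(j-1).
g_{10} = 4·(-2)^9 = -2048.

-2048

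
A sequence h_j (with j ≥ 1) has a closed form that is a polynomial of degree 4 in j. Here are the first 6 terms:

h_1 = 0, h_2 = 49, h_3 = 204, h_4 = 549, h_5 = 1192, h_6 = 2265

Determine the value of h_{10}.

14337

1st diffs: 49, 155, 345, 643, 1073.
2nd diffs: 106, 190, 298, 430.
3rd diffs: 84, 108, 132.
4th diffs: 24, 24 (constant).
Newton forward-difference form: h_j = 49·C(j-1,1) + 106·C(j-1,2) + 84·C(j-1,3) + 24·C(j-1,4).
At j = 10: j-1 = 9, so h_{10} = 441 + 3816 + 7056 + 3024 = 14337.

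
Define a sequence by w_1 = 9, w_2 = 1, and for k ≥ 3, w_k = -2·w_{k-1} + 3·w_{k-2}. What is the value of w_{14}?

-3188639

Applying the relation repeatedly:
w_3 = 25; w_4 = -47; w_5 = 169; …; w_{11} = 118105; w_{12} = -354287; w_{13} = 1062889; w_{14} = -3188639.
(Characteristic roots are 1 and -3.)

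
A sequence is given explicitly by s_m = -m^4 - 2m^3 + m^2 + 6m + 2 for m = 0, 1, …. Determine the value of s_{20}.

s_{20} = -1·20^4 - 2·20^3 + 1·20^2 + 6·20 + 2 = -175478.

-175478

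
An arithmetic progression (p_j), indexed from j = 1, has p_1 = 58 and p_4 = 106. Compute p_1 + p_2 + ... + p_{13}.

Common difference d = (106 - 58) / (4 - 1) = 16.
p_j = 58 + (j - 1)·16.
p_{13} = 250; S = 13·(58 + 250)/2 = 2002.

2002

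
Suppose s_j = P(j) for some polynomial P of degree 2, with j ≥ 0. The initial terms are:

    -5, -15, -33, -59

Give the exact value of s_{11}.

1st diffs: -10, -18, -26.
2nd diffs: -8, -8 (constant).
Newton forward-difference form: s_j = -5 + (-10)·C(j,1) + (-8)·C(j,2).
At j = 11: j = 11, so s_{11} = -5 - 110 - 440 = -555.

-555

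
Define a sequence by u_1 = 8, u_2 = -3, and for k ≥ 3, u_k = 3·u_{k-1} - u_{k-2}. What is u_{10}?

Step forward from the initial values:
u_3 = -17; u_4 = -48; u_5 = -127; u_6 = -333; u_7 = -872; u_8 = -2283; u_9 = -5977; u_{10} = -15648.

-15648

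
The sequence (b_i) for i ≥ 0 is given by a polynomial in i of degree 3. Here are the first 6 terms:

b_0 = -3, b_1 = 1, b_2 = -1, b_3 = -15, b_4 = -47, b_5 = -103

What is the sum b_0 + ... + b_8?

1st diffs: 4, -2, -14, -32, -56.
2nd diffs: -6, -12, -18, -24.
3rd diffs: -6, -6, -6 (constant).
Newton forward-difference form: b_i = -3 + 4·C(i,1) + (-6)·C(i,2) + (-6)·C(i,3).
Continuing: -189, -311, -475.
Summing i = 0..8 (9 terms) gives -1143.

-1143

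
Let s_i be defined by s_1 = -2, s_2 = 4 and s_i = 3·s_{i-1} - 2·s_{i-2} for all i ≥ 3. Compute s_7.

s_3 = 16, s_4 = 40, s_5 = 88, s_6 = 184, s_7 = 376.
(Characteristic roots are 2 and 1.)

376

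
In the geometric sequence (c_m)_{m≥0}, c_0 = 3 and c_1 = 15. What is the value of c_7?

234375

Common ratio r = 5.
c_m = 3·5^(m-0).
c_7 = 3·5^7 = 234375.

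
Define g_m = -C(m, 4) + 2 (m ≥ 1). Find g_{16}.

-1818

C(16, 4) = 1820, so g_{16} = -1818.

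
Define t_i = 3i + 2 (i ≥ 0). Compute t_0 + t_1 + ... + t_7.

Over i = 0..7: Σi = 28.
Total = (3)·28 + (2)·8 = 100.

100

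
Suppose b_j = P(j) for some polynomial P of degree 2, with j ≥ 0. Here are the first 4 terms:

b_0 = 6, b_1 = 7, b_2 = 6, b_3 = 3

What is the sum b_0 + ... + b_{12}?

1st diffs: 1, -1, -3.
2nd diffs: -2, -2 (constant).
Newton forward-difference form: b_j = 6 + 1·C(j,1) + (-2)·C(j,2).
Continuing: …, -2, -9, -18, -29, …, b_{12} = -114.
Summing j = 0..12 (13 terms) gives -416.

-416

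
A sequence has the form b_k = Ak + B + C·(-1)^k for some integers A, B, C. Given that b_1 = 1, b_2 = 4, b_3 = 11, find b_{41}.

Write the equations: A + B - C = 1; 2A + B + C = 4; 3A + B - C = 11.
Subtracting the first from the second: A + 2C = 3.
Subtracting the second from the third: A - 2C = 7.
Solving: C = -1, A = 5, then B = -5.
So b_k = 5·k + (-5) + (-1)·(-1)^k; at k=41 this is 201.

201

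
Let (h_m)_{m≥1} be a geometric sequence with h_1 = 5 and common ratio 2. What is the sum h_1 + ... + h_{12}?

20475

h_m = 5·2^(m-1).
S = 5·(2^12 - 1)/(2 - 1) = 5·(4096 - 1)/(1) = 20475.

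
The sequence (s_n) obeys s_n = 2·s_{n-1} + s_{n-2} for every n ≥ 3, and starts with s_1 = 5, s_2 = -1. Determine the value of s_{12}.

Applying the relation repeatedly:
s_3 = 3, s_4 = 5, s_5 = 13, s_6 = 31, s_7 = 75, s_8 = 181, s_9 = 437, s_{10} = 1055, s_{11} = 2547, s_{12} = 6149.

6149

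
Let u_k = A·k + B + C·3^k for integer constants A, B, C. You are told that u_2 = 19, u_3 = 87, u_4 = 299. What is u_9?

Plug in k = 2, 3, 4: 2A + B + 9C = 19; 3A + B + 27C = 87; 4A + B + 81C = 299.
Subtracting the first from the second: A + 18C = 68.
Subtracting the second from the third: A + 54C = 212.
Solving: C = 4, A = -4, then B = -9.
Therefore u_9 = -36 + (-9) + 4·19683 = 78687.

78687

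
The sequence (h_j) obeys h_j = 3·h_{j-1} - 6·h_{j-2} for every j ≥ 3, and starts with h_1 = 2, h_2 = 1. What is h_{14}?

250047

Iterate the recurrence:
h_3 = -9, h_4 = -33, h_5 = -45, …, h_{11} = -17253, h_{12} = -20169, h_{13} = 43011, h_{14} = 250047.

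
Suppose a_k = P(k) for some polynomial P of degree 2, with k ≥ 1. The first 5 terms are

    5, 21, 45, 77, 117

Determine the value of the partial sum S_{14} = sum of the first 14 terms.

1st diffs: 16, 24, 32, 40.
2nd diffs: 8, 8, 8 (constant).
Newton forward-difference form: a_k = 5 + 16·C(k-1,1) + 8·C(k-1,2).
Continuing: …, 165, 221, 285, 357, …, a_{14} = 837.
Summing k = 1..14 (14 terms) gives 4438.

4438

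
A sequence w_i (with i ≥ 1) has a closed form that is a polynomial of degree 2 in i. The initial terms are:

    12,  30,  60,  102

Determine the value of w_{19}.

1st diffs: 18, 30, 42.
2nd diffs: 12, 12 (constant).
So w_i = 6i^2 + 6.
Evaluating at i = 19 gives w_{19} = 2172.

2172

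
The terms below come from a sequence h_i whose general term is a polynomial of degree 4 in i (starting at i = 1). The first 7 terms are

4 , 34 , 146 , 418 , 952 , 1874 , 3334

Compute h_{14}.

1st diffs: 30, 112, 272, 534, 922, 1460.
2nd diffs: 82, 160, 262, 388, 538.
3rd diffs: 78, 102, 126, 150.
4th diffs: 24, 24, 24 (constant).
Newton forward-difference form: h_i = 4 + 30·C(i-1,1) + 82·C(i-1,2) + 78·C(i-1,3) + 24·C(i-1,4).
At i = 14: i-1 = 13, so h_{14} = 4 + 390 + 6396 + 22308 + 17160 = 46258.

46258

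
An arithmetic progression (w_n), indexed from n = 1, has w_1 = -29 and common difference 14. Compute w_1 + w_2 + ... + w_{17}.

w_n = -29 + (n - 1)·14.
w_{17} = 195; S = 17·(-29 + 195)/2 = 1411.

1411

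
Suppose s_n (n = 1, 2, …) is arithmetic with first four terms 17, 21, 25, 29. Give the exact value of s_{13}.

65

Common difference d = 4.
s_n = 17 + (n - 1)·4.
s_{13} = 17 + 12·4 = 65.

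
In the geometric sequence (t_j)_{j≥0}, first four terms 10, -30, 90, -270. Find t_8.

65610

Common ratio r = -3.
t_j = 10·(-3)^(j-0).
t_8 = 10·(-3)^8 = 65610.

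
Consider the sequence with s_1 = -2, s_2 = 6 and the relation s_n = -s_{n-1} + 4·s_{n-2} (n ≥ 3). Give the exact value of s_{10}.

Iterate the recurrence:
s_3 = -14; s_4 = 38; s_5 = -94; s_6 = 246; s_7 = -622; s_8 = 1606; s_9 = -4094; s_{10} = 10518.

10518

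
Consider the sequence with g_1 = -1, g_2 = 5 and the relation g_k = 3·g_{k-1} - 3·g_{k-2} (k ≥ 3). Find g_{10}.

-1053

Compute successive terms:
g_3 = 18;  g_4 = 39;  g_5 = 63;  g_6 = 72;  g_7 = 27;  g_8 = -135;  g_9 = -486;  g_{10} = -1053.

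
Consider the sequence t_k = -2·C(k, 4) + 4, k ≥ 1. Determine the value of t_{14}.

C(14, 4) = 1001, so t_{14} = -1998.

-1998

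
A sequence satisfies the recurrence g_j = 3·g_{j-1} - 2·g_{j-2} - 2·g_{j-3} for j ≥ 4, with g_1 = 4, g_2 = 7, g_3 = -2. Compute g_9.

-614

Iterate the recurrence:
g_4 = -28;  g_5 = -94;  g_6 = -222;  g_7 = -422;  g_8 = -634;  g_9 = -614.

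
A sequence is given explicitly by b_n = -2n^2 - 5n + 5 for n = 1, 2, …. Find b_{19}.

-812

b_{19} = -2·19^2 - 5·19 + 5 = -812.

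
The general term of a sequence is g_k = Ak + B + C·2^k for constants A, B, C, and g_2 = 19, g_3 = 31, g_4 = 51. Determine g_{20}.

2097235

At k = 2, 3, 4: 2A + B + 4C = 19; 3A + B + 8C = 31; 4A + B + 16C = 51.
Subtracting the first from the second: A + 4C = 12.
Subtracting the second from the third: A + 8C = 20.
Solving: C = 2, A = 4, then B = 3.
So g_k = 4·k + 3 + 2·2^k; at k=20 this is 2097235.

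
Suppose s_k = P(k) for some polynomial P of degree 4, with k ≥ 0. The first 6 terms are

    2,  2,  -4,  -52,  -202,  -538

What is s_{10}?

1st diffs: 0, -6, -48, -150, -336.
2nd diffs: -6, -42, -102, -186.
3rd diffs: -36, -60, -84.
4th diffs: -24, -24 (constant).
Newton forward-difference form: s_k = 2 + (-6)·C(k,2) + (-36)·C(k,3) + (-24)·C(k,4).
At k = 10: k = 10, so s_{10} = 2 - 270 - 4320 - 5040 = -9628.

-9628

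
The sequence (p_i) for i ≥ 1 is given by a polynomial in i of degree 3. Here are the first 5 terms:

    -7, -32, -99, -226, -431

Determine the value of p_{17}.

1st diffs: -25, -67, -127, -205.
2nd diffs: -42, -60, -78.
3rd diffs: -18, -18 (constant).
Newton forward-difference form: p_i = -7 + (-25)·C(i-1,1) + (-42)·C(i-1,2) + (-18)·C(i-1,3).
At i = 17: i-1 = 16, so p_{17} = -7 - 400 - 5040 - 10080 = -15527.

-15527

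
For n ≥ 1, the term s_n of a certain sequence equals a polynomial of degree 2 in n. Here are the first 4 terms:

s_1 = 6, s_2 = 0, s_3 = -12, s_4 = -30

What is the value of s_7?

-120

1st diffs: -6, -12, -18.
2nd diffs: -6, -6 (constant).
Newton forward-difference form: s_n = 6 + (-6)·C(n-1,1) + (-6)·C(n-1,2).
At n = 7: n-1 = 6, so s_7 = 6 - 36 - 90 = -120.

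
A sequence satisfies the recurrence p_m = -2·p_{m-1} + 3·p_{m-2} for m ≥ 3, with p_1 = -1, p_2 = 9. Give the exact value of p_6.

Applying the relation repeatedly:
p_3 = -21, p_4 = 69, p_5 = -201, p_6 = 609.
(Characteristic roots are 1 and -3.)

609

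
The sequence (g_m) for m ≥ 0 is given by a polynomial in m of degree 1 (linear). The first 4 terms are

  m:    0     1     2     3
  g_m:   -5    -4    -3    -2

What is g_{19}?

1st diffs: 1, 1, 1 (constant).
So g_m = m - 5.
Evaluating at m = 19 gives g_{19} = 14.

14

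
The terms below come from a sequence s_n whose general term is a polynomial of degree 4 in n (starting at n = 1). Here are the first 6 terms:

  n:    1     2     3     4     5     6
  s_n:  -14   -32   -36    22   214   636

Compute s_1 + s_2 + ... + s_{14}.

99358

1st diffs: -18, -4, 58, 192, 422.
2nd diffs: 14, 62, 134, 230.
3rd diffs: 48, 72, 96.
4th diffs: 24, 24 (constant).
Newton forward-difference form: s_n = -14 + (-18)·C(n-1,1) + 14·C(n-1,2) + 48·C(n-1,3) + 24·C(n-1,4).
Continuing: …, 1408, 2674, 4602, 7384, …, s_{14} = 31732.
Summing n = 1..14 (14 terms) gives 99358.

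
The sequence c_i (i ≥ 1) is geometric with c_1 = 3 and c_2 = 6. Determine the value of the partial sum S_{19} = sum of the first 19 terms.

Common ratio r = 2.
c_i = 3·2^(i-1).
S = 3·(2^19 - 1)/(2 - 1) = 3·(524288 - 1)/(1) = 1572861.

1572861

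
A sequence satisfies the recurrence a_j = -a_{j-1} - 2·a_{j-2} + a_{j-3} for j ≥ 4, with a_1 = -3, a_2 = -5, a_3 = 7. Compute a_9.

Applying the relation repeatedly:
a_4 = 0  a_5 = -19  a_6 = 26  a_7 = 12  a_8 = -83  a_9 = 85.

85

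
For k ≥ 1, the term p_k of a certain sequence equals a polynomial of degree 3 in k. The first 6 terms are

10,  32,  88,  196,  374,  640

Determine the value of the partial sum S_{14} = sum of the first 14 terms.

1st diffs: 22, 56, 108, 178, 266.
2nd diffs: 34, 52, 70, 88.
3rd diffs: 18, 18, 18 (constant).
Newton forward-difference form: p_k = 10 + 22·C(k-1,1) + 34·C(k-1,2) + 18·C(k-1,3).
Continuing: …, 1012, 1508, 2146, 2944, …, p_{14} = 8096.
Summing k = 1..14 (14 terms) gives 32536.

32536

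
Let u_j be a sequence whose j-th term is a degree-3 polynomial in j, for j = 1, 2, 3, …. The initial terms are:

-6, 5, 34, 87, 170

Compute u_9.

1st diffs: 11, 29, 53, 83.
2nd diffs: 18, 24, 30.
3rd diffs: 6, 6 (constant).
So u_j = j^3 + 3j^2 - 5j - 5.
Evaluating at j = 9 gives u_9 = 922.

922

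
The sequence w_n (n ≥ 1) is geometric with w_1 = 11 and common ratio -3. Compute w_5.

891

w_n = 11·(-3)^(n-1).
w_5 = 11·(-3)^4 = 891.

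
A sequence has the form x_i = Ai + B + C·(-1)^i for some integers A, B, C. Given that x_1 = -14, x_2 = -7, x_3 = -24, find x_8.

-37

At i = 1, 2, 3: A + B - C = -14; 2A + B + C = -7; 3A + B - C = -24.
Subtracting the first from the second: A + 2C = 7.
Subtracting the second from the third: A - 2C = -17.
Solving: C = 6, A = -5, then B = -3.
Hence x_8 = -5·8 + (-3) + 6·1 = -37.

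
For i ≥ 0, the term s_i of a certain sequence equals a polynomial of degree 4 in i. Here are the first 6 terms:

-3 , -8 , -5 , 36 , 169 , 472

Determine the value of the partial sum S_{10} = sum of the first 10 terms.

13053

1st diffs: -5, 3, 41, 133, 303.
2nd diffs: 8, 38, 92, 170.
3rd diffs: 30, 54, 78.
4th diffs: 24, 24 (constant).
Newton forward-difference form: s_i = -3 + (-5)·C(i,1) + 8·C(i,2) + 30·C(i,3) + 24·C(i,4).
Continuing: 1047, 2020, 3541, 5784.
Summing i = 0..9 (10 terms) gives 13053.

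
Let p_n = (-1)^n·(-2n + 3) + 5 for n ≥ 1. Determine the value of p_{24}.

-40

(-1)^24 = 1; -2n + 3 at n=24 is -45; so p_{24} = -40.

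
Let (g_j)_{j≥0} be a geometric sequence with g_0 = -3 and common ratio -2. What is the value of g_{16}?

-196608

g_j = (-3)·(-2)^(j-0).
g_{16} = (-3)·(-2)^16 = -196608.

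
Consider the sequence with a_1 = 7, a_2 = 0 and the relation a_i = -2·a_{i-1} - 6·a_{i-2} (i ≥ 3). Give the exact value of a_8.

2352

Step forward from the initial values:
a_3 = -42; a_4 = 84; a_5 = 84; a_6 = -672; a_7 = 840; a_8 = 2352.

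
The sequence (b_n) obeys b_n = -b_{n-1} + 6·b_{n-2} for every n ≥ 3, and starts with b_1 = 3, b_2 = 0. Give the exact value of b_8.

-2394

Iterate the recurrence:
b_3 = 18;  b_4 = -18;  b_5 = 126;  b_6 = -234;  b_7 = 990;  b_8 = -2394.
(Characteristic roots are 2 and -3.)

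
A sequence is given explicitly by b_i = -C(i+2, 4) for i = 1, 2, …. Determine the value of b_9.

C(11, 4) = 330, so b_9 = -330.

-330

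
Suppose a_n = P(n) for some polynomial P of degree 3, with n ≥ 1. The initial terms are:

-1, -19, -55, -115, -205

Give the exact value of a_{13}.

-2725

1st diffs: -18, -36, -60, -90.
2nd diffs: -18, -24, -30.
3rd diffs: -6, -6 (constant).
Newton forward-difference form: a_n = -1 + (-18)·C(n-1,1) + (-18)·C(n-1,2) + (-6)·C(n-1,3).
At n = 13: n-1 = 12, so a_{13} = -1 - 216 - 1188 - 1320 = -2725.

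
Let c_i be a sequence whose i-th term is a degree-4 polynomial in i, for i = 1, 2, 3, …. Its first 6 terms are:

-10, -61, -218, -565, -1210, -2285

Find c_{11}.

-20410

1st diffs: -51, -157, -347, -645, -1075.
2nd diffs: -106, -190, -298, -430.
3rd diffs: -84, -108, -132.
4th diffs: -24, -24 (constant).
So c_i = -i^4 - 4i^3 - 4i^2 + 4i - 5.
Evaluating at i = 11 gives c_{11} = -20410.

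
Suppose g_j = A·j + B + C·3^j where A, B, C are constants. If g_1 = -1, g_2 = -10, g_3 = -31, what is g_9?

At j = 1, 2, 3: A + B + 3C = -1; 2A + B + 9C = -10; 3A + B + 27C = -31.
Subtracting the first from the second: A + 6C = -9.
Subtracting the second from the third: A + 18C = -21.
Solving: C = -1, A = -3, then B = 5.
So g_j = -3·j + 5 + (-1)·3^j; at j=9 this is -19705.

-19705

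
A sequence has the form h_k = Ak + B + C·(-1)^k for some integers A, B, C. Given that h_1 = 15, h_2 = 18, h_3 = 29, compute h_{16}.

116

Write the equations: A + B - C = 15; 2A + B + C = 18; 3A + B - C = 29.
Subtracting the first from the second: A + 2C = 3.
Subtracting the second from the third: A - 2C = 11.
Solving: C = -2, A = 7, then B = 6.
So h_k = 7·k + 6 + (-2)·(-1)^k; at k=16 this is 116.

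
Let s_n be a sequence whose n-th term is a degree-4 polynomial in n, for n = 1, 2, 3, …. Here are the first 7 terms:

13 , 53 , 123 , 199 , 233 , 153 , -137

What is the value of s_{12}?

-9777

1st diffs: 40, 70, 76, 34, -80, -290.
2nd diffs: 30, 6, -42, -114, -210.
3rd diffs: -24, -48, -72, -96.
4th diffs: -24, -24, -24 (constant).
So s_n = -n^4 + 6n^3 + 4n^2 + n + 3.
Evaluating at n = 12 gives s_{12} = -9777.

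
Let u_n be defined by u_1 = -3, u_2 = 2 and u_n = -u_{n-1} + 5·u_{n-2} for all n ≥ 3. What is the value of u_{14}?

Applying the relation repeatedly:
u_3 = -17  u_4 = 27  u_5 = -112  …  u_{11} = -46672  u_{12} = 128107  u_{13} = -361467  u_{14} = 1002002.

1002002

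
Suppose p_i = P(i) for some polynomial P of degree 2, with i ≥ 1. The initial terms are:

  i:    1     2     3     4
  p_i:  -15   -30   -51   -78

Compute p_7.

-195

1st diffs: -15, -21, -27.
2nd diffs: -6, -6 (constant).
Newton forward-difference form: p_i = -15 + (-15)·C(i-1,1) + (-6)·C(i-1,2).
At i = 7: i-1 = 6, so p_7 = -15 - 90 - 90 = -195.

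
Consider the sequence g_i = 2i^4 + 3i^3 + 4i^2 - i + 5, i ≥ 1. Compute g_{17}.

182925

g_{17} = 2·17^4 + 3·17^3 + 4·17^2 - 1·17 + 5 = 182925.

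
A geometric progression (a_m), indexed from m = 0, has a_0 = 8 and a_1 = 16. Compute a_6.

Common ratio r = 2.
a_m = 8·2^(m-0).
a_6 = 8·2^6 = 512.

512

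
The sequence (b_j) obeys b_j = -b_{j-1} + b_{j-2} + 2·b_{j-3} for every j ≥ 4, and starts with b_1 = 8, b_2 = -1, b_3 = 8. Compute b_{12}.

b_4 = 7; b_5 = -1; b_6 = 24; b_7 = -11; b_8 = 33; b_9 = 4; b_{10} = 7; b_{11} = 63; b_{12} = -48.

-48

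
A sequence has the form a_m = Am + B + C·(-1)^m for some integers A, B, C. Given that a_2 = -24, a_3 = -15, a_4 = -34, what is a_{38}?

Write the equations: 2A + B + C = -24; 3A + B - C = -15; 4A + B + C = -34.
Subtracting the first from the second: A - 2C = 9.
Subtracting the second from the third: A + 2C = -19.
Solving: C = -7, A = -5, then B = -7.
So a_m = -5·m + (-7) + (-7)·(-1)^m; at m=38 this is -204.

-204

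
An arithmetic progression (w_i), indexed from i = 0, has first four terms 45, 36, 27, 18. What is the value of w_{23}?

Common difference d = -9.
w_i = 45 + (i - 0)·(-9).
w_{23} = 45 + 23·(-9) = -162.

-162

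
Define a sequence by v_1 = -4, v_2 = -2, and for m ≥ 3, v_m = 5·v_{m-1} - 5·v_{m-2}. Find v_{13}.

7937500

Step forward from the initial values:
v_3 = 10;  v_4 = 60;  v_5 = 250;  …;  v_{10} = 167500;  v_{11} = 606250;  v_{12} = 2193750;  v_{13} = 7937500.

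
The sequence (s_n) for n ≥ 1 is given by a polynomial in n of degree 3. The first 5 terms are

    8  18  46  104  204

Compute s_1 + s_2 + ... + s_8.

1st diffs: 10, 28, 58, 100.
2nd diffs: 18, 30, 42.
3rd diffs: 12, 12 (constant).
Newton forward-difference form: s_n = 8 + 10·C(n-1,1) + 18·C(n-1,2) + 12·C(n-1,3).
Continuing: 358, 578, 876.
Summing n = 1..8 (8 terms) gives 2192.

2192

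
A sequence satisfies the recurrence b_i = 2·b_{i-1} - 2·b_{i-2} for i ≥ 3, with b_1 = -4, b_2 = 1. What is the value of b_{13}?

256

Iterate the recurrence:
b_3 = 10;  b_4 = 18;  b_5 = 16;  …;  b_{10} = 16;  b_{11} = 160;  b_{12} = 288;  b_{13} = 256.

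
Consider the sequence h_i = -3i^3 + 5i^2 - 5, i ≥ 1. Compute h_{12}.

-4469

h_{12} = -3·12^3 + 5·12^2 - 5 = -4469.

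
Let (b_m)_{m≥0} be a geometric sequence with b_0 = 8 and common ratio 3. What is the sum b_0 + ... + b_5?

b_m = 8·3^(m-0).
S = 8·(3^6 - 1)/(3 - 1) = 8·(729 - 1)/(2) = 2912.

2912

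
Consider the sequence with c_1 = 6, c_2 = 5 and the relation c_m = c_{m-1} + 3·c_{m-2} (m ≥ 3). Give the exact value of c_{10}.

6446

Iterate the recurrence:
c_3 = 23; c_4 = 38; c_5 = 107; c_6 = 221; c_7 = 542; c_8 = 1205; c_9 = 2831; c_{10} = 6446.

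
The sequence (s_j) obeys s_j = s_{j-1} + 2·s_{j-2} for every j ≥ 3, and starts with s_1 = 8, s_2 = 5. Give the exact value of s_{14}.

35495

Iterate the recurrence:
s_3 = 21  s_4 = 31  s_5 = 73  …  s_{11} = 4441  s_{12} = 8871  s_{13} = 17753  s_{14} = 35495.
(Characteristic roots are 2 and -1.)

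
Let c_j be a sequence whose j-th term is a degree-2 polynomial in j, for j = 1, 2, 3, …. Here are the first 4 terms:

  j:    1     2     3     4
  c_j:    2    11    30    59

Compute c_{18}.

1st diffs: 9, 19, 29.
2nd diffs: 10, 10 (constant).
Newton forward-difference form: c_j = 2 + 9·C(j-1,1) + 10·C(j-1,2).
At j = 18: j-1 = 17, so c_{18} = 2 + 153 + 1360 = 1515.

1515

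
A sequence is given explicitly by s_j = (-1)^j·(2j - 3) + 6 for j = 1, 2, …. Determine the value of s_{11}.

-13

(-1)^11 = -1; 2j - 3 at j=11 is 19; so s_{11} = -13.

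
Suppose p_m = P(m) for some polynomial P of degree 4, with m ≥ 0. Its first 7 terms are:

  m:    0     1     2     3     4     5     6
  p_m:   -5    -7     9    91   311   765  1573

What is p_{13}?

1st diffs: -2, 16, 82, 220, 454, 808.
2nd diffs: 18, 66, 138, 234, 354.
3rd diffs: 48, 72, 96, 120.
4th diffs: 24, 24, 24 (constant).
So p_m = m^4 + 2m^3 - 4m^2 - m - 5.
Evaluating at m = 13 gives p_{13} = 32261.

32261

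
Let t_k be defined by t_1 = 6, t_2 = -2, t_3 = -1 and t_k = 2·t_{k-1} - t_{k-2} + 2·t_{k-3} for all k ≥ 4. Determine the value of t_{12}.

2052

t_4 = 12, t_5 = 21, t_6 = 28, t_7 = 59, t_8 = 132, t_9 = 261, t_{10} = 508, t_{11} = 1019, t_{12} = 2052.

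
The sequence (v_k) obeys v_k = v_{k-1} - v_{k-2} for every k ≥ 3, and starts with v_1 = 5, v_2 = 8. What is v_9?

Step forward from the initial values:
v_3 = 3  v_4 = -5  v_5 = -8  v_6 = -3  v_7 = 5  v_8 = 8  v_9 = 3.

3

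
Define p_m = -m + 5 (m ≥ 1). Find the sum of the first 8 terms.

Over m = 1..8: Σm = 36.
Total = (-1)·36 + (5)·8 = 4.

4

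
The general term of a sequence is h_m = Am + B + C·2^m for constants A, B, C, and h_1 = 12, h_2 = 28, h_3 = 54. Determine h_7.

At m = 1, 2, 3: A + B + 2C = 12; 2A + B + 4C = 28; 3A + B + 8C = 54.
Subtracting the first from the second: A + 2C = 16.
Subtracting the second from the third: A + 4C = 26.
Solving: C = 5, A = 6, then B = -4.
Therefore h_7 = 42 + (-4) + 5·128 = 678.

678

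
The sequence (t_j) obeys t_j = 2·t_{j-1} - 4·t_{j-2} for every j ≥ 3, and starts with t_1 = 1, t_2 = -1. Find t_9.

-384

Applying the relation repeatedly:
t_3 = -6, t_4 = -8, t_5 = 8, t_6 = 48, t_7 = 64, t_8 = -64, t_9 = -384.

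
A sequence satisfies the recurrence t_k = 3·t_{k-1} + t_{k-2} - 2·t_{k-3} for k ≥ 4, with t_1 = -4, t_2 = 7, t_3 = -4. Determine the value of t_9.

Step forward from the initial values:
t_4 = 3  t_5 = -9  t_6 = -16  t_7 = -63  t_8 = -187  t_9 = -592.

-592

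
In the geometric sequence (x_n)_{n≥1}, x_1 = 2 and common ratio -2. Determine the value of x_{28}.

-268435456

x_n = 2·(-2)^(n-1).
x_{28} = 2·(-2)^27 = -268435456.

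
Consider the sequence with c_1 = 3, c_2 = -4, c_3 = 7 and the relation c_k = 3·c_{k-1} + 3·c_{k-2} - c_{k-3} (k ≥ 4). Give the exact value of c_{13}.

1455483

Compute successive terms:
c_4 = 6  c_5 = 43  c_6 = 140  c_7 = 543  c_8 = 2006  c_9 = 7507  c_{10} = 27996  c_{11} = 104503  c_{12} = 389990  c_{13} = 1455483.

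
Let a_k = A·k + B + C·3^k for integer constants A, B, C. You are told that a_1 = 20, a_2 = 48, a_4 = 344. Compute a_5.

996

Plug in k = 1, 2, 4: A + B + 3C = 20; 2A + B + 9C = 48; 4A + B + 81C = 344.
Subtracting the first from the second: A + 6C = 28.
Subtracting the second from the third: 2A + 72C = 296.
Solving: C = 4, A = 4, then B = 4.
Therefore a_5 = 20 + 4 + 4·243 = 996.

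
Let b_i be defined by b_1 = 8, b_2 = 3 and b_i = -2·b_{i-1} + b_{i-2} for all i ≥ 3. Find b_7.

22

Applying the relation repeatedly:
b_3 = 2  b_4 = -1  b_5 = 4  b_6 = -9  b_7 = 22.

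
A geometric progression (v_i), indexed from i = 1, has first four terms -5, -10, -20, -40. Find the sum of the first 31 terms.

Common ratio r = 2.
v_i = (-5)·2^(i-1).
S = (-5)·(2^31 - 1)/(2 - 1) = (-5)·(2147483648 - 1)/(1) = -10737418235.

-10737418235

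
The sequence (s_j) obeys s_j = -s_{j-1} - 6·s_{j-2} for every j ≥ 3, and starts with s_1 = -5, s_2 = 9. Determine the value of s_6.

501

Applying the relation repeatedly:
s_3 = 21, s_4 = -75, s_5 = -51, s_6 = 501.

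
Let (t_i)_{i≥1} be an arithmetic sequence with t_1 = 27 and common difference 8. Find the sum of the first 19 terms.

t_i = 27 + (i - 1)·8.
t_{19} = 171; S = 19·(27 + 171)/2 = 1881.

1881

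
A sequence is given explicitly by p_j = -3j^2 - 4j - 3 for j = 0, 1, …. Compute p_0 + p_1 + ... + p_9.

Over j = 0..9: Σj = 45, Σj² = 285.
Total = (-3)·285 + (-4)·45 + (-3)·10 = -1065.

-1065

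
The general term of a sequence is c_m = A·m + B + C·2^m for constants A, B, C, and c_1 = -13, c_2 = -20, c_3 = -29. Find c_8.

At m = 1, 2, 3: A + B + 2C = -13; 2A + B + 4C = -20; 3A + B + 8C = -29.
Subtracting the first from the second: A + 2C = -7.
Subtracting the second from the third: A + 4C = -9.
Solving: C = -1, A = -5, then B = -6.
Hence c_8 = -5·8 + (-6) + (-1)·256 = -302.

-302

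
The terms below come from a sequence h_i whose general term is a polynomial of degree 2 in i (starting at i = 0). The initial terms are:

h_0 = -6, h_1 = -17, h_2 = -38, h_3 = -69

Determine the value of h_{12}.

1st diffs: -11, -21, -31.
2nd diffs: -10, -10 (constant).
Newton forward-difference form: h_i = -6 + (-11)·C(i,1) + (-10)·C(i,2).
At i = 12: i = 12, so h_{12} = -6 - 132 - 660 = -798.

-798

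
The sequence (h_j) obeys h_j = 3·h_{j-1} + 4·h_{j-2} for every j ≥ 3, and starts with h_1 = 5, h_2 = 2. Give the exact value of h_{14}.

93952406

Compute successive terms:
h_3 = 26  h_4 = 86  h_5 = 362  …  h_{11} = 1468010  h_{12} = 5872022  h_{13} = 23488106  h_{14} = 93952406.
(Characteristic roots are 4 and -1.)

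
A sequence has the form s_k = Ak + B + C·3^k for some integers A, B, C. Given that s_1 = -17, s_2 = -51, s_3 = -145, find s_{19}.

Plug in k = 1, 2, 3: A + B + 3C = -17; 2A + B + 9C = -51; 3A + B + 27C = -145.
Subtracting the first from the second: A + 6C = -34.
Subtracting the second from the third: A + 18C = -94.
Solving: C = -5, A = -4, then B = 2.
Therefore s_{19} = -76 + 2 + (-5)·1162261467 = -5811307409.

-5811307409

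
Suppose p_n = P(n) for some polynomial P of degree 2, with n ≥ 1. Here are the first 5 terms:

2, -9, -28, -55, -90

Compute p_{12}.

1st diffs: -11, -19, -27, -35.
2nd diffs: -8, -8, -8 (constant).
Newton forward-difference form: p_n = 2 + (-11)·C(n-1,1) + (-8)·C(n-1,2).
At n = 12: n-1 = 11, so p_{12} = 2 - 121 - 440 = -559.

-559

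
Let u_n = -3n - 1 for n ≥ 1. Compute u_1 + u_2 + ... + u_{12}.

-246

Over n = 1..12: Σn = 78.
Total = (-3)·78 + (-1)·12 = -246.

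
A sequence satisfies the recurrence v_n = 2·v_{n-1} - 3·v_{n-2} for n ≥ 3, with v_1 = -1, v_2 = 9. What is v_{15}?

Iterate the recurrence:
v_3 = 21; v_4 = 15; v_5 = -33; …; v_{12} = -2433; v_{13} = -4929; v_{14} = -2559; v_{15} = 9669.

9669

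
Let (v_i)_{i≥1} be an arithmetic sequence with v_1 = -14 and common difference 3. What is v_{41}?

106

v_i = -14 + (i - 1)·3.
v_{41} = -14 + 40·3 = 106.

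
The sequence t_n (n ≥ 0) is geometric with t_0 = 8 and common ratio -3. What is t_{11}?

t_n = 8·(-3)^(n-0).
t_{11} = 8·(-3)^11 = -1417176.

-1417176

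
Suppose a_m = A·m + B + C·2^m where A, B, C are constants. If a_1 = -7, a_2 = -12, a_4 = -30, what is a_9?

-541

At m = 1, 2, 4: A + B + 2C = -7; 2A + B + 4C = -12; 4A + B + 16C = -30.
Subtracting the first from the second: A + 2C = -5.
Subtracting the second from the third: 2A + 12C = -18.
Solving: C = -1, A = -3, then B = -2.
Hence a_9 = -3·9 + (-2) + (-1)·512 = -541.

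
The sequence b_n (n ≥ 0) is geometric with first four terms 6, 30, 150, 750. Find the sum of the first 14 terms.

9155273436

Common ratio r = 5.
b_n = 6·5^(n-0).
S = 6·(5^14 - 1)/(5 - 1) = 6·(6103515625 - 1)/(4) = 9155273436.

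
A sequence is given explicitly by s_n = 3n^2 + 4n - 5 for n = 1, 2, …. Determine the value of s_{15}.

730

s_{15} = 3·15^2 + 4·15 - 5 = 730.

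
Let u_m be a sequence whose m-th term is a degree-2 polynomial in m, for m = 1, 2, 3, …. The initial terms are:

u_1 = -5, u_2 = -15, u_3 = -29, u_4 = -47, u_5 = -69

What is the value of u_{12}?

-335

1st diffs: -10, -14, -18, -22.
2nd diffs: -4, -4, -4 (constant).
So u_m = -2m^2 - 4m + 1.
Evaluating at m = 12 gives u_{12} = -335.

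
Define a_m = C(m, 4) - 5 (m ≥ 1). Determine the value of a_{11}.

C(11, 4) = 330, so a_{11} = 325.

325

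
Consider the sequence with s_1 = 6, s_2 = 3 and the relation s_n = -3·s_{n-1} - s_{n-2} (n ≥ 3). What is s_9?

-5223

s_3 = -15  s_4 = 42  s_5 = -111  s_6 = 291  s_7 = -762  s_8 = 1995  s_9 = -5223.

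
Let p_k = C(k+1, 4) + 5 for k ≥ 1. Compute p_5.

C(6, 4) = 15, so p_5 = 20.

20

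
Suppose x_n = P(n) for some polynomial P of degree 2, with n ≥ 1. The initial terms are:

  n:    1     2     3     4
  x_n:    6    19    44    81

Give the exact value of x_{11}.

1st diffs: 13, 25, 37.
2nd diffs: 12, 12 (constant).
Newton forward-difference form: x_n = 6 + 13·C(n-1,1) + 12·C(n-1,2).
At n = 11: n-1 = 10, so x_{11} = 6 + 130 + 540 = 676.

676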